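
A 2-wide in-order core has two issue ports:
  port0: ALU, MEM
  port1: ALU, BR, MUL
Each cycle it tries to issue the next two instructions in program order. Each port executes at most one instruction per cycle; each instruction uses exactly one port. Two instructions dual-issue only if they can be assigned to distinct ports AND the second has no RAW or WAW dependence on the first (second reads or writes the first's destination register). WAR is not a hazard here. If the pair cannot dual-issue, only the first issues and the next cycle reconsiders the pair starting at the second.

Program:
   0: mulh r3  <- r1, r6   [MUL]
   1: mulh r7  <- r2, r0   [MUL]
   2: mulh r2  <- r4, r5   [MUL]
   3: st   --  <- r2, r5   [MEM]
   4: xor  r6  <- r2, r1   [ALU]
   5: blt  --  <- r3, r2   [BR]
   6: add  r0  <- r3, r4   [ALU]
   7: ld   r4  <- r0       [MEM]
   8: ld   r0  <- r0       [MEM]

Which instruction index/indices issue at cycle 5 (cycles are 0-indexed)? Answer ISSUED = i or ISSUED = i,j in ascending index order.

ISSUED = 7

  cy0 -> i0 (mulh) no-port MUL/MUL
  cy1 -> i1 (mulh) no-port MUL/MUL
  cy2 -> i2 (mulh) RAW r2
  cy3 -> i3+i4 (st+xor) pair
  cy4 -> i5+i6 (blt+add) pair
  cy5 -> i7 (ld) no-port MEM/MEM
  cy6 -> i8 (ld) tail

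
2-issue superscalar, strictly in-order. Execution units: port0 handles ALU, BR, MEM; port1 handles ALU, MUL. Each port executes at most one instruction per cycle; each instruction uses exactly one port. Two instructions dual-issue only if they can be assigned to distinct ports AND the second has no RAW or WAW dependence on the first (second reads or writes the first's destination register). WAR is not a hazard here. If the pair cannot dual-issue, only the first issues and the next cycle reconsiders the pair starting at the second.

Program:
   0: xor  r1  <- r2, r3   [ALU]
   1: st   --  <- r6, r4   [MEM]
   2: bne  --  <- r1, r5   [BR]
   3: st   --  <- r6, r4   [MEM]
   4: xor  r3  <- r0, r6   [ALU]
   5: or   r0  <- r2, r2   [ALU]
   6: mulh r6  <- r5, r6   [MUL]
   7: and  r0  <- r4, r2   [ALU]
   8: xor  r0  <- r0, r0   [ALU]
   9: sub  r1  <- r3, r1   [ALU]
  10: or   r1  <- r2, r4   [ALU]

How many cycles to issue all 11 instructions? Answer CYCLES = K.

CYCLES = 7

t=0 i0/i1:xor.ALU st.MEM ; 2-wide
t=1 i2:bne.BR ; no-port BR/MEM
t=2 i3/i4:st.MEM xor.ALU ; 2-wide
t=3 i5/i6:or.ALU mulh.MUL ; 2-wide
t=4 i7:and.ALU ; RAW+WAW r0
t=5 i8/i9:xor.ALU sub.ALU ; 2-wide
t=6 i10:or.ALU ; tail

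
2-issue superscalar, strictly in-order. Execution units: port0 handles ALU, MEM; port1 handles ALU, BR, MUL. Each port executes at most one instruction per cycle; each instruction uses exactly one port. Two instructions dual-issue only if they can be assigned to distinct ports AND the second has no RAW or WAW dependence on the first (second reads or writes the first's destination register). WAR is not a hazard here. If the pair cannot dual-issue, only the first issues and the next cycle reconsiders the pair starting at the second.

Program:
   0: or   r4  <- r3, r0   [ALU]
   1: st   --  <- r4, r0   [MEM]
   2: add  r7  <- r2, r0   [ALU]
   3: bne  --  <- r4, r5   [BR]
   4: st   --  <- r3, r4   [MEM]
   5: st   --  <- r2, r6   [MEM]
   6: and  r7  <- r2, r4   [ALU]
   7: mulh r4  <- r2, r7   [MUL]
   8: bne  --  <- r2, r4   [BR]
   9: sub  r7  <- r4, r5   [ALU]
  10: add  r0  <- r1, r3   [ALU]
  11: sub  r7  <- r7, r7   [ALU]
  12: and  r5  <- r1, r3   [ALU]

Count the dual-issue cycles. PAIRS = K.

c0: i0 or  RAW r4
c1: i1,i2 st;add  pair
c2: i3,i4 bne;st  pair
c3: i5,i6 st;and  pair
c4: i7 mulh  no-port MUL/BR
c5: i8,i9 bne;sub  pair
c6: i10,i11 add;sub  pair
c7: i12 and  tail

PAIRS = 5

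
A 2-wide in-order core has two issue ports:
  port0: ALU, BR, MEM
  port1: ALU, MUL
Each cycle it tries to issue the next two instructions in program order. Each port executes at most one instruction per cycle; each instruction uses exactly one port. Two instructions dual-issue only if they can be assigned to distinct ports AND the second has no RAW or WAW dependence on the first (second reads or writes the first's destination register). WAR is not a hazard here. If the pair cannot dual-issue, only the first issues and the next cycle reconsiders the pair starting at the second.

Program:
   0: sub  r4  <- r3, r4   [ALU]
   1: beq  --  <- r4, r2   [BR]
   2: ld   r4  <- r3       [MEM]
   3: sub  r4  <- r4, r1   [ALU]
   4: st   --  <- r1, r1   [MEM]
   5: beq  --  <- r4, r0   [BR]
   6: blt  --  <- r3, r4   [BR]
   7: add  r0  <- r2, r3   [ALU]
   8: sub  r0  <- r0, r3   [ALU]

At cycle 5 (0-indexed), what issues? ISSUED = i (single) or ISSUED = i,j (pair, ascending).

ISSUED = 6,7

#0 head=0: sub.ALU i0 RAW r4
#1 head=1: beq.BR i1 no-port BR/MEM
#2 head=2: ld.MEM i2 RAW+WAW r4
#3 head=3: sub.ALU/st.MEM i3,i4 2-wide
#4 head=5: beq.BR i5 no-port BR/BR
#5 head=6: blt.BR/add.ALU i6,i7 2-wide
#6 head=8: sub.ALU i8 tail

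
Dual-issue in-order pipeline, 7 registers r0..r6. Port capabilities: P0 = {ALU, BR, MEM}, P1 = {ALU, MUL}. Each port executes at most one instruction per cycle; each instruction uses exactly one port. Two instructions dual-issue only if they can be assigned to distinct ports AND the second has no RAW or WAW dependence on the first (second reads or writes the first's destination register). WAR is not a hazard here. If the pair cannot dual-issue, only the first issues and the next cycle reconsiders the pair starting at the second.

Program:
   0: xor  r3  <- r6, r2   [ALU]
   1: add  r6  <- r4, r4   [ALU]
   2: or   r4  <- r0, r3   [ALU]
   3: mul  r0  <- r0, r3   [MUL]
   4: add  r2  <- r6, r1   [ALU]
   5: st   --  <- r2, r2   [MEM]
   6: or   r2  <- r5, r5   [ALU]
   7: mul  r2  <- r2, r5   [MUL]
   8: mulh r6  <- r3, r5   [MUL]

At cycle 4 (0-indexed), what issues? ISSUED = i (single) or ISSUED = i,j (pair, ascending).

ISSUED = 7

#0 head=0: xor add i0+i1 dual
#1 head=2: or mul i2+i3 dual
#2 head=4: add i4 RAW r2
#3 head=5: st or i5+i6 dual
#4 head=7: mul i7 no-port MUL/MUL
#5 head=8: mulh i8 tail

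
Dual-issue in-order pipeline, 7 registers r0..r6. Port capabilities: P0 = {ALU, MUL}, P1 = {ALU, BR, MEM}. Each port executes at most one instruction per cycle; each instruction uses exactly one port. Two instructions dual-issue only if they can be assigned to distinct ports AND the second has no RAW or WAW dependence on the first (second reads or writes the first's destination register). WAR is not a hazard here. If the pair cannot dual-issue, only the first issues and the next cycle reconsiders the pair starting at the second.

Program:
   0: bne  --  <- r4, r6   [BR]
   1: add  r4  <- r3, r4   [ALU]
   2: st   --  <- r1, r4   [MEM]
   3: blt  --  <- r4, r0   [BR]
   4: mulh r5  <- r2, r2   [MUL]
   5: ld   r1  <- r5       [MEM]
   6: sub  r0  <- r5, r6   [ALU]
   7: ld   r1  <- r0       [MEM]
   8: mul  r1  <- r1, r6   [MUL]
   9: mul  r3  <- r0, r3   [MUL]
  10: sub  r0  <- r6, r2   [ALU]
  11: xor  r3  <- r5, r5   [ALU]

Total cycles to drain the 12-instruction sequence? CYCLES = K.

CYCLES = 8

0. bne;add @i0/i1  | dual
1. st @i2  | no-port MEM/BR
2. blt;mulh @i3/i4  | dual
3. ld;sub @i5/i6  | dual
4. ld @i7  | RAW+WAW r1
5. mul @i8  | no-port MUL/MUL
6. mul;sub @i9/i10  | dual
7. xor @i11  | tail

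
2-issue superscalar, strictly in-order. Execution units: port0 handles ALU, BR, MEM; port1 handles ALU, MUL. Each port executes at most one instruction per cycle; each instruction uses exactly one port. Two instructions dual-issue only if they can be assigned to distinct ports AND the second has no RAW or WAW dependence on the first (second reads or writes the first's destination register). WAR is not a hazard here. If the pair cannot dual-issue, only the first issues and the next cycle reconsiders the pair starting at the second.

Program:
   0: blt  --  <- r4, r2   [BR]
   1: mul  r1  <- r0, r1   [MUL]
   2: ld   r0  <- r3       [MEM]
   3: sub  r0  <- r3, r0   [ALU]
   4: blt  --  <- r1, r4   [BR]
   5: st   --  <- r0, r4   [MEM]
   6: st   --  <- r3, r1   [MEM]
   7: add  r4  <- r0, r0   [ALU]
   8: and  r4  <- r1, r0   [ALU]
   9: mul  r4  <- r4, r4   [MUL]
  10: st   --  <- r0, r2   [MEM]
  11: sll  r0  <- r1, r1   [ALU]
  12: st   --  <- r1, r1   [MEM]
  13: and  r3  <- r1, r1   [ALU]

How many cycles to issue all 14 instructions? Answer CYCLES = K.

CYCLES = 9

t=0 i0+i1:blt.BR;mul.MUL ; 2-wide
t=1 i2:ld.MEM ; RAW+WAW r0
t=2 i3+i4:sub.ALU;blt.BR ; 2-wide
t=3 i5:st.MEM ; no-port MEM/MEM
t=4 i6+i7:st.MEM;add.ALU ; 2-wide
t=5 i8:and.ALU ; RAW+WAW r4
t=6 i9+i10:mul.MUL;st.MEM ; 2-wide
t=7 i11+i12:sll.ALU;st.MEM ; 2-wide
t=8 i13:and.ALU ; tail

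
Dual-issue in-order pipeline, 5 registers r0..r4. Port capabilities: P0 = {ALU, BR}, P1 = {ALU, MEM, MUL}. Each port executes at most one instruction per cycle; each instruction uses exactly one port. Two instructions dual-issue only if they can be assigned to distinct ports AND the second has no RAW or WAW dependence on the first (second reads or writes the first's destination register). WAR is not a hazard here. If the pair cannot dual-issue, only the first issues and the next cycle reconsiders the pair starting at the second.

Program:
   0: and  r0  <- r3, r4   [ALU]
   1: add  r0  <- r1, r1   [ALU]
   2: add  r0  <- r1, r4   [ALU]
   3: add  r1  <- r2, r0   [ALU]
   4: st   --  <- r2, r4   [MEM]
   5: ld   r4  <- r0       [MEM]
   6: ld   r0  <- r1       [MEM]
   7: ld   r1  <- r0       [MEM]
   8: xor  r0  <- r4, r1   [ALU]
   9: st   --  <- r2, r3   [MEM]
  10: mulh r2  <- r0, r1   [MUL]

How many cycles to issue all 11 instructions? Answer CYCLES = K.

CYCLES = 9

t=0 i0:and.ALU ; WAW r0
t=1 i1:add.ALU ; WAW r0
t=2 i2:add.ALU ; RAW r0
t=3 i3+i4:add.ALU/st.MEM ; 2-wide
t=4 i5:ld.MEM ; no-port MEM/MEM
t=5 i6:ld.MEM ; no-port MEM/MEM
t=6 i7:ld.MEM ; RAW r1
t=7 i8+i9:xor.ALU/st.MEM ; 2-wide
t=8 i10:mulh.MUL ; tail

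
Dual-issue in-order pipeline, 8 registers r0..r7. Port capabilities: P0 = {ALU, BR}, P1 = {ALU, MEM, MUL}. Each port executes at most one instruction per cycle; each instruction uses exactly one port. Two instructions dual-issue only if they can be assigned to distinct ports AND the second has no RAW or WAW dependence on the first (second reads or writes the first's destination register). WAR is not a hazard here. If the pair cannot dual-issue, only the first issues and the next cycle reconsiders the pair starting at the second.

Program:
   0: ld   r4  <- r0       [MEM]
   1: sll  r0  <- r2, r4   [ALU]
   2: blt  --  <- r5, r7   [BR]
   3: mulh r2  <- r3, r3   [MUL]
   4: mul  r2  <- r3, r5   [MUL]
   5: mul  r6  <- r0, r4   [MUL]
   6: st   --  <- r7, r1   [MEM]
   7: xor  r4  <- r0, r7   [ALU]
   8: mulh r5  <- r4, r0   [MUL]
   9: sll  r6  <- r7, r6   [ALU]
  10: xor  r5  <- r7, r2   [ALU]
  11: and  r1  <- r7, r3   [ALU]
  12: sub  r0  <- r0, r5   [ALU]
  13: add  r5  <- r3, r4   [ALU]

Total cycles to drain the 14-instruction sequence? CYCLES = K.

CYCLES = 9

  cy0 -> i0 (ld) RAW r4
  cy1 -> i1+i2 (sll+blt) dual
  cy2 -> i3 (mulh) no-port MUL/MUL
  cy3 -> i4 (mul) no-port MUL/MUL
  cy4 -> i5 (mul) no-port MUL/MEM
  cy5 -> i6+i7 (st+xor) dual
  cy6 -> i8+i9 (mulh+sll) dual
  cy7 -> i10+i11 (xor+and) dual
  cy8 -> i12+i13 (sub+add) dual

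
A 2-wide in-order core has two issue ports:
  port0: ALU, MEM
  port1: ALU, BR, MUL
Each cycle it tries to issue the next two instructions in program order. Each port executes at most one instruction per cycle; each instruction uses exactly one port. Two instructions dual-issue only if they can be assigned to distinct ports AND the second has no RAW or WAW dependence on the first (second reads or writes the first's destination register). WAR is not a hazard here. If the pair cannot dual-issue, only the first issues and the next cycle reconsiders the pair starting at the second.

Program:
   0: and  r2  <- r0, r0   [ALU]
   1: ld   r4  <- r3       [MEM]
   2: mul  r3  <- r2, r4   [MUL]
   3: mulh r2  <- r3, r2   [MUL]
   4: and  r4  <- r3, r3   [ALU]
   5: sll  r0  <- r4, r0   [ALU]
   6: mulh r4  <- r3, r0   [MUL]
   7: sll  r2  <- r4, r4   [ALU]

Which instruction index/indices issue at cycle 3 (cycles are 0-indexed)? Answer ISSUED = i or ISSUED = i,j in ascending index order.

#0 head=0: and.ALU/ld.MEM i0/i1 pair
#1 head=2: mul.MUL i2 no-port MUL/MUL
#2 head=3: mulh.MUL/and.ALU i3/i4 pair
#3 head=5: sll.ALU i5 RAW r0
#4 head=6: mulh.MUL i6 RAW r4
#5 head=7: sll.ALU i7 tail

ISSUED = 5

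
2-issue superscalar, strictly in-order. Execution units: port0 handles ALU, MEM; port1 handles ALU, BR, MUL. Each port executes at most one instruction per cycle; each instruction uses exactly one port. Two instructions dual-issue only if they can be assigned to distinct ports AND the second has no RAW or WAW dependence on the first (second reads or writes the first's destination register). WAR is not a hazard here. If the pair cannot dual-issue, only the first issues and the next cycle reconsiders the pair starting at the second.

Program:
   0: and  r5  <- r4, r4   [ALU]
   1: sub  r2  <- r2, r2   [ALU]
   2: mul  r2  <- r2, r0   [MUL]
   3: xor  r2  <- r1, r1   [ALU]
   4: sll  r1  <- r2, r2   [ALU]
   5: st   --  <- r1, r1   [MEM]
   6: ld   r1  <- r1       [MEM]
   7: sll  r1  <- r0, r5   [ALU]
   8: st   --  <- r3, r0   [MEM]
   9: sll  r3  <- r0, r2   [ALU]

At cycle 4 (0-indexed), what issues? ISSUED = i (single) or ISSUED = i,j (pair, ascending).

t=0 i0+i1:and sub ; dual
t=1 i2:mul ; WAW r2
t=2 i3:xor ; RAW r2
t=3 i4:sll ; RAW r1
t=4 i5:st ; no-port MEM/MEM
t=5 i6:ld ; WAW r1
t=6 i7+i8:sll st ; dual
t=7 i9:sll ; tail

ISSUED = 5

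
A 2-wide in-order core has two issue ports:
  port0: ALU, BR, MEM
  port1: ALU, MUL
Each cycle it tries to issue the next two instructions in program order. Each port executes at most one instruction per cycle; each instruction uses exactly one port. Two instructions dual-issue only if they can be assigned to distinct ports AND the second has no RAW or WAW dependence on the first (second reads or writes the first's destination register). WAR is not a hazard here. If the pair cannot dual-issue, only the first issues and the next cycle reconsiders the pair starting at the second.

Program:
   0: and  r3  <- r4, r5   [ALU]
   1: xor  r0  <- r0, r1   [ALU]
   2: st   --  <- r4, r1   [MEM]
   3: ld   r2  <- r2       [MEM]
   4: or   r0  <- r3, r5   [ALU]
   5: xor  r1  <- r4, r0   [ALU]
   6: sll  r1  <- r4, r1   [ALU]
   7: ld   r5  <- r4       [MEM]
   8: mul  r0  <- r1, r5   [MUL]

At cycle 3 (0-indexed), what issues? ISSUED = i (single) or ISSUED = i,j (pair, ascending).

t=0 i0/i1:and.ALU+xor.ALU ; pair
t=1 i2:st.MEM ; no-port MEM/MEM
t=2 i3/i4:ld.MEM+or.ALU ; pair
t=3 i5:xor.ALU ; RAW+WAW r1
t=4 i6/i7:sll.ALU+ld.MEM ; pair
t=5 i8:mul.MUL ; tail

ISSUED = 5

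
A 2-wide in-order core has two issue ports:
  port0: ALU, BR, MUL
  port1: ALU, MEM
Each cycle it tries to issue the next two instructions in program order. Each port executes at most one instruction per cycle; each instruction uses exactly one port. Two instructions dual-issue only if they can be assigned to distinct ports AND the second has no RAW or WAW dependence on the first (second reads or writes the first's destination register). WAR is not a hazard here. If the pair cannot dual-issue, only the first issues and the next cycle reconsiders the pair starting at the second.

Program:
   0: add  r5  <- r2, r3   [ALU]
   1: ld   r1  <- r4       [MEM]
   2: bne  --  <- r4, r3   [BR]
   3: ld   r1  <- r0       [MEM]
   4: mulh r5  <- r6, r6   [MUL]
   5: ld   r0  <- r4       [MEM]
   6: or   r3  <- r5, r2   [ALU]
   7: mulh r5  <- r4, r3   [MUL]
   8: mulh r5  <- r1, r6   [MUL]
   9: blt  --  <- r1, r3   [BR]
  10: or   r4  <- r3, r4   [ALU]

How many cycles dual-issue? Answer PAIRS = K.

0. add.ALU;ld.MEM @i0,i1  | pair
1. bne.BR;ld.MEM @i2,i3  | pair
2. mulh.MUL;ld.MEM @i4,i5  | pair
3. or.ALU @i6  | RAW r3
4. mulh.MUL @i7  | no-port MUL/MUL
5. mulh.MUL @i8  | no-port MUL/BR
6. blt.BR;or.ALU @i9,i10  | pair

PAIRS = 4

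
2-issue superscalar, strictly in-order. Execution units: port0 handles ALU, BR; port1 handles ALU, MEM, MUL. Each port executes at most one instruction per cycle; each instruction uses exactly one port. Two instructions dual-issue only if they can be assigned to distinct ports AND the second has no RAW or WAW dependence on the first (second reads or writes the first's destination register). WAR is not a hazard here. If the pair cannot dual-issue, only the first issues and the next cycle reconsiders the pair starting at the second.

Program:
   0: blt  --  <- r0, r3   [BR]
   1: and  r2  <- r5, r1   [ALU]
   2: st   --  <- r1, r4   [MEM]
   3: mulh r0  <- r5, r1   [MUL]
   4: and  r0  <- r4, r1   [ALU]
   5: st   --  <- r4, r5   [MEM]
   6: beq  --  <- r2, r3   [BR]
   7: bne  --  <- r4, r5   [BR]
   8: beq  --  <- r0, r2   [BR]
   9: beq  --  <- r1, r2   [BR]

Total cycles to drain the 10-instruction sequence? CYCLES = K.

CYCLES = 8

0. blt;and @i0,i1  | pair
1. st @i2  | no-port MEM/MUL
2. mulh @i3  | WAW r0
3. and;st @i4,i5  | pair
4. beq @i6  | no-port BR/BR
5. bne @i7  | no-port BR/BR
6. beq @i8  | no-port BR/BR
7. beq @i9  | tail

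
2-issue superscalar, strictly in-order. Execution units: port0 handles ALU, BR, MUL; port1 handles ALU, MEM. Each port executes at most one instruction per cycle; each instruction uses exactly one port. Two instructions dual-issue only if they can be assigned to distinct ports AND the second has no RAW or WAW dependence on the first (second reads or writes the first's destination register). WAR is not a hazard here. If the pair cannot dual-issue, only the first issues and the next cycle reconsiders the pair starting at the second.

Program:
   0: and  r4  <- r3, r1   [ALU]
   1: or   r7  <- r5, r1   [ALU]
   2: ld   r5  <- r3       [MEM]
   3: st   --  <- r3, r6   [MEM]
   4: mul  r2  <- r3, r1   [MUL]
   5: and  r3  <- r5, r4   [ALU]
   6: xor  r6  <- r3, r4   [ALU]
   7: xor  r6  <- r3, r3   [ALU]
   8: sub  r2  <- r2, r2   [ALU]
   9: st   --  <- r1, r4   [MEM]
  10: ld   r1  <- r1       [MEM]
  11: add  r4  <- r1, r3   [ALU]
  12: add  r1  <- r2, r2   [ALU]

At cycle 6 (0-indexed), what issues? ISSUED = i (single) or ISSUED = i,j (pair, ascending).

ISSUED = 9

[0] i0/i1  and.ALU;or.ALU  -- 2-wide
[1] i2  ld.MEM  -- no-port MEM/MEM
[2] i3/i4  st.MEM;mul.MUL  -- 2-wide
[3] i5  and.ALU  -- RAW r3
[4] i6  xor.ALU  -- WAW r6
[5] i7/i8  xor.ALU;sub.ALU  -- 2-wide
[6] i9  st.MEM  -- no-port MEM/MEM
[7] i10  ld.MEM  -- RAW r1
[8] i11/i12  add.ALU;add.ALU  -- 2-wide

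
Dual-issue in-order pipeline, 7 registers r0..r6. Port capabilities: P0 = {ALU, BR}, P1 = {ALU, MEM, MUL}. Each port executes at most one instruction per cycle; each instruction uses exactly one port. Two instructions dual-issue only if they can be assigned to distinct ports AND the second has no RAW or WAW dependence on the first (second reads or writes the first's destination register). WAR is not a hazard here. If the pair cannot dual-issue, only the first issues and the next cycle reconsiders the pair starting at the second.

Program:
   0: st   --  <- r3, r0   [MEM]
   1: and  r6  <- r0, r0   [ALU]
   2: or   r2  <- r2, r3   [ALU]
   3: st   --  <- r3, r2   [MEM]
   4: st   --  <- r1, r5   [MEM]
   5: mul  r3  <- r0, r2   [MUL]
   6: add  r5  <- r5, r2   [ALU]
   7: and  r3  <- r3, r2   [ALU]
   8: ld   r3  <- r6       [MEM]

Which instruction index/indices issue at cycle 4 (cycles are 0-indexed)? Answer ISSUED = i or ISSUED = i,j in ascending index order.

ISSUED = 5,6

[0] i0/i1  st.MEM+and.ALU  -- 2-wide
[1] i2  or.ALU  -- RAW r2
[2] i3  st.MEM  -- no-port MEM/MEM
[3] i4  st.MEM  -- no-port MEM/MUL
[4] i5/i6  mul.MUL+add.ALU  -- 2-wide
[5] i7  and.ALU  -- WAW r3
[6] i8  ld.MEM  -- tail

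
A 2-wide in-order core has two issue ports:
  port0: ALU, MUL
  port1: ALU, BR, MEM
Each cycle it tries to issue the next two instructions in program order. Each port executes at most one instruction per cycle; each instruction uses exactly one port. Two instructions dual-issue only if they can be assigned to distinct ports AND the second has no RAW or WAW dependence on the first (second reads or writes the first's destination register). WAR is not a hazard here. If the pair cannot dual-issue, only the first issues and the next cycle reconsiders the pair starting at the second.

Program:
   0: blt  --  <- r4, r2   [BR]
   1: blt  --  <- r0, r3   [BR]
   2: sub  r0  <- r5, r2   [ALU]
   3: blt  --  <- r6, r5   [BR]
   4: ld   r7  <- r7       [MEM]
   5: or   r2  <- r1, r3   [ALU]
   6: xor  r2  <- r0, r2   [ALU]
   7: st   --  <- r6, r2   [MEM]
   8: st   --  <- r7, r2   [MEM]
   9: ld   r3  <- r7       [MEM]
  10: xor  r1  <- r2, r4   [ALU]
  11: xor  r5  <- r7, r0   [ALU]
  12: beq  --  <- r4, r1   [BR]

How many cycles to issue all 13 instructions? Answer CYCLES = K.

t=0 i0:blt.BR ; no-port BR/BR
t=1 i1,i2:blt.BR;sub.ALU ; dual
t=2 i3:blt.BR ; no-port BR/MEM
t=3 i4,i5:ld.MEM;or.ALU ; dual
t=4 i6:xor.ALU ; RAW r2
t=5 i7:st.MEM ; no-port MEM/MEM
t=6 i8:st.MEM ; no-port MEM/MEM
t=7 i9,i10:ld.MEM;xor.ALU ; dual
t=8 i11,i12:xor.ALU;beq.BR ; dual

CYCLES = 9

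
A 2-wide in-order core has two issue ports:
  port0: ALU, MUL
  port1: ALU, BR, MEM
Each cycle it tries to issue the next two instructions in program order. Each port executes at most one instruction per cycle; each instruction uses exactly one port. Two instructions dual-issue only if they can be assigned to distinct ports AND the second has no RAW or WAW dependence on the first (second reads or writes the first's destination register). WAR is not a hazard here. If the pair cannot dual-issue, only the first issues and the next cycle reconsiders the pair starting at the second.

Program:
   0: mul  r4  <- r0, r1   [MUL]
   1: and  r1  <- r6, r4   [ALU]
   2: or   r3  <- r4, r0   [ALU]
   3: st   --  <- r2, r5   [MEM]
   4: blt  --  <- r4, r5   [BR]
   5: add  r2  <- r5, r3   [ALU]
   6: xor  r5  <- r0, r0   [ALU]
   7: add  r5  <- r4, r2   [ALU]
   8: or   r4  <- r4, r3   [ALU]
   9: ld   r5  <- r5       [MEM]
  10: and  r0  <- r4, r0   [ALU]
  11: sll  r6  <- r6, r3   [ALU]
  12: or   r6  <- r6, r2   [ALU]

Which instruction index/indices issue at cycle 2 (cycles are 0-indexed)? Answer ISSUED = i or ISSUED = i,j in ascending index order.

ISSUED = 3

  cy0 -> i0 (mul) RAW r4
  cy1 -> i1&i2 (and/or) pair
  cy2 -> i3 (st) no-port MEM/BR
  cy3 -> i4&i5 (blt/add) pair
  cy4 -> i6 (xor) WAW r5
  cy5 -> i7&i8 (add/or) pair
  cy6 -> i9&i10 (ld/and) pair
  cy7 -> i11 (sll) RAW+WAW r6
  cy8 -> i12 (or) tail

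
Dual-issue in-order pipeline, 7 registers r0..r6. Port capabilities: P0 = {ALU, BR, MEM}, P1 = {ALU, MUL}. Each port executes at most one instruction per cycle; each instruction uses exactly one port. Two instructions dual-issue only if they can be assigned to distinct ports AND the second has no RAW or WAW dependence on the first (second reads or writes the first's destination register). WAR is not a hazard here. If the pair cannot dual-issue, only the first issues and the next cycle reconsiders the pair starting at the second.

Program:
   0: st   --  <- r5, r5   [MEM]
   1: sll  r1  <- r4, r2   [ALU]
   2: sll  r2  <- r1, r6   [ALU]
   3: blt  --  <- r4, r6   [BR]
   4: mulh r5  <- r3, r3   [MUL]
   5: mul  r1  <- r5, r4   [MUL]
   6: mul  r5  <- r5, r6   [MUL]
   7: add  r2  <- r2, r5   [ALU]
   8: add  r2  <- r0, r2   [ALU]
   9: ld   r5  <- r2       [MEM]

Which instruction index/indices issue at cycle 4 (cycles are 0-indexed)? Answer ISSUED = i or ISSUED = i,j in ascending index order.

ISSUED = 6

0. st sll @i0,i1  | pair
1. sll blt @i2,i3  | pair
2. mulh @i4  | no-port MUL/MUL
3. mul @i5  | no-port MUL/MUL
4. mul @i6  | RAW r5
5. add @i7  | RAW+WAW r2
6. add @i8  | RAW r2
7. ld @i9  | tail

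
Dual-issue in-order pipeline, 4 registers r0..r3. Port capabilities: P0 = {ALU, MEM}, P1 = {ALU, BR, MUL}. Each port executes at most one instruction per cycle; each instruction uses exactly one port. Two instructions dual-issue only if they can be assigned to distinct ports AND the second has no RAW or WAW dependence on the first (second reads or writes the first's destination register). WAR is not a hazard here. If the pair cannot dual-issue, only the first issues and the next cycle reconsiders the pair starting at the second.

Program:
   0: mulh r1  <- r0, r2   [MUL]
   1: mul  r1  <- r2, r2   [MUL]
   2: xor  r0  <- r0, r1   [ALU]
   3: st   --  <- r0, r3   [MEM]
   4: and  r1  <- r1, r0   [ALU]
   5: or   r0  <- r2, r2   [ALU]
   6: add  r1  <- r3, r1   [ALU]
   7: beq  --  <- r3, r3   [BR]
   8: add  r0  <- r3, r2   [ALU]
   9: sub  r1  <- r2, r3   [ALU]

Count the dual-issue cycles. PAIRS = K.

0. mulh @i0  | no-port MUL/MUL
1. mul @i1  | RAW r1
2. xor @i2  | RAW r0
3. st;and @i3/i4  | pair
4. or;add @i5/i6  | pair
5. beq;add @i7/i8  | pair
6. sub @i9  | tail

PAIRS = 3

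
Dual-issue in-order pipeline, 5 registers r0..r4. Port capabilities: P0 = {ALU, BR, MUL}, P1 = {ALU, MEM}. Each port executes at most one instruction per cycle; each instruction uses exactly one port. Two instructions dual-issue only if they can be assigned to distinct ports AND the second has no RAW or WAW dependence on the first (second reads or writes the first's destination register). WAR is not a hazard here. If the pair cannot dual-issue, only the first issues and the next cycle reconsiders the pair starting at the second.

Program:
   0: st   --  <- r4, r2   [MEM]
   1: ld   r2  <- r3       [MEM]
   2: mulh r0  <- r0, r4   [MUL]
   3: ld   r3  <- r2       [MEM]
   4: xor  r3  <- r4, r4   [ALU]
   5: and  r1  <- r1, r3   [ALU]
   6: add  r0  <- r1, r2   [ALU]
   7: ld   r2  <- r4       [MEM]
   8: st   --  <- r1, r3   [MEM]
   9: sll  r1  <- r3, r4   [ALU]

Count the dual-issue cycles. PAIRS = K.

PAIRS = 3

0. st.MEM @i0  | no-port MEM/MEM
1. ld.MEM;mulh.MUL @i1+i2  | dual
2. ld.MEM @i3  | WAW r3
3. xor.ALU @i4  | RAW r3
4. and.ALU @i5  | RAW r1
5. add.ALU;ld.MEM @i6+i7  | dual
6. st.MEM;sll.ALU @i8+i9  | dual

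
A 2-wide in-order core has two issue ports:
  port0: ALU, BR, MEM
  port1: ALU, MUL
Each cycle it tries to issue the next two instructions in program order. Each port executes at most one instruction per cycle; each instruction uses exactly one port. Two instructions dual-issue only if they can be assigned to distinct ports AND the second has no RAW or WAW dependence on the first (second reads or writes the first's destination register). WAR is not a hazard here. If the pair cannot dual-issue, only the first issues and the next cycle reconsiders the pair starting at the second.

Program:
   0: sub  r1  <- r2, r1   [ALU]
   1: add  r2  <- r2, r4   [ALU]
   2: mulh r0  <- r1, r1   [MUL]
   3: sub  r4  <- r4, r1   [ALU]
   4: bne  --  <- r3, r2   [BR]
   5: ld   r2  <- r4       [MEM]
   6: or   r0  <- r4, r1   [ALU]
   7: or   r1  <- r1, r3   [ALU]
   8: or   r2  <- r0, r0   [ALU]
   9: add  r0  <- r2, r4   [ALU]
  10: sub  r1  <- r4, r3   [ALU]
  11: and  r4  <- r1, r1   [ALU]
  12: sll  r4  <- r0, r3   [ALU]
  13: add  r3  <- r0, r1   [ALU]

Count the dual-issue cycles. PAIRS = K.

PAIRS = 6

#0 head=0: sub.ALU/add.ALU i0,i1 2-wide
#1 head=2: mulh.MUL/sub.ALU i2,i3 2-wide
#2 head=4: bne.BR i4 no-port BR/MEM
#3 head=5: ld.MEM/or.ALU i5,i6 2-wide
#4 head=7: or.ALU/or.ALU i7,i8 2-wide
#5 head=9: add.ALU/sub.ALU i9,i10 2-wide
#6 head=11: and.ALU i11 WAW r4
#7 head=12: sll.ALU/add.ALU i12,i13 2-wide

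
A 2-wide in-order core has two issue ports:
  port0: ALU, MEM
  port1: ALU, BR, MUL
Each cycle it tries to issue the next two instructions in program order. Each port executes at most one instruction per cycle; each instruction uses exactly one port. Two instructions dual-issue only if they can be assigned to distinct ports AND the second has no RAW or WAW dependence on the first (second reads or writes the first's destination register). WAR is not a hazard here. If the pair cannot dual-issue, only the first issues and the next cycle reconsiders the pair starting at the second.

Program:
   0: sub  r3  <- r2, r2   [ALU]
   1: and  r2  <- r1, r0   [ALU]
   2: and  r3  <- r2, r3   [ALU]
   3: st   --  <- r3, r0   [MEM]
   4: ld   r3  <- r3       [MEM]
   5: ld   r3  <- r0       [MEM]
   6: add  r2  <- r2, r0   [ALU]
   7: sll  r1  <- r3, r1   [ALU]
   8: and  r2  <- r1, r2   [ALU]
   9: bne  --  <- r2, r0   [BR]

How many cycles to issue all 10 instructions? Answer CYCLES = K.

[0] i0+i1  sub.ALU+and.ALU  -- pair
[1] i2  and.ALU  -- RAW r3
[2] i3  st.MEM  -- no-port MEM/MEM
[3] i4  ld.MEM  -- no-port MEM/MEM
[4] i5+i6  ld.MEM+add.ALU  -- pair
[5] i7  sll.ALU  -- RAW r1
[6] i8  and.ALU  -- RAW r2
[7] i9  bne.BR  -- tail

CYCLES = 8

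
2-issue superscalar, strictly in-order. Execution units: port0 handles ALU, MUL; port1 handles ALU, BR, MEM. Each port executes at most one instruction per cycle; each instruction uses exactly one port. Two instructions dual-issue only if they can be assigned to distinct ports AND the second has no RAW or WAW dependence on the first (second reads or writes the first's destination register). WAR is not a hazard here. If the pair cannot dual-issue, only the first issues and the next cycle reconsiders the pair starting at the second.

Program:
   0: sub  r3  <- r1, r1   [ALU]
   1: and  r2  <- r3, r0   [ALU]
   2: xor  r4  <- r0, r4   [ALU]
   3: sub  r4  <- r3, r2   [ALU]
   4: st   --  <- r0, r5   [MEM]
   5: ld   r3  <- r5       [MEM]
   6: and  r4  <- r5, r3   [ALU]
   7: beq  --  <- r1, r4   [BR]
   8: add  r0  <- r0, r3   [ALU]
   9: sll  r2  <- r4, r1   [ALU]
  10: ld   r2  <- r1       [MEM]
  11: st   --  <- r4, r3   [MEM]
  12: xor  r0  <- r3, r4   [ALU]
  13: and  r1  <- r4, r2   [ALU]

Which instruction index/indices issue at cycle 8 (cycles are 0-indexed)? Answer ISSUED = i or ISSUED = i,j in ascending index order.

0. sub.ALU @i0  | RAW r3
1. and.ALU xor.ALU @i1&i2  | dual
2. sub.ALU st.MEM @i3&i4  | dual
3. ld.MEM @i5  | RAW r3
4. and.ALU @i6  | RAW r4
5. beq.BR add.ALU @i7&i8  | dual
6. sll.ALU @i9  | WAW r2
7. ld.MEM @i10  | no-port MEM/MEM
8. st.MEM xor.ALU @i11&i12  | dual
9. and.ALU @i13  | tail

ISSUED = 11,12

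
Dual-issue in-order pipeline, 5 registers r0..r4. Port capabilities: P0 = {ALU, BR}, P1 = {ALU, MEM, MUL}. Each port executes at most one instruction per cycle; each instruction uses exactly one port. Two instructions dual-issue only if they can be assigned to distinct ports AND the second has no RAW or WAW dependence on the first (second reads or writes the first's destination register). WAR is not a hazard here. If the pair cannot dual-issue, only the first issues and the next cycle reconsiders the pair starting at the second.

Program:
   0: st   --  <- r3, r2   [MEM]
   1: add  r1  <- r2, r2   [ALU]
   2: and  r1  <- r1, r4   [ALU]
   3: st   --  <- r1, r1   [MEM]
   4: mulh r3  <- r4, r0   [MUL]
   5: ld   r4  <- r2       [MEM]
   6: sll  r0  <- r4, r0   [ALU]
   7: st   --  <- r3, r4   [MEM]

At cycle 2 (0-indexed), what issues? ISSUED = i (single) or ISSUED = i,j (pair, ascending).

ISSUED = 3

0. st+add @i0&i1  | pair
1. and @i2  | RAW r1
2. st @i3  | no-port MEM/MUL
3. mulh @i4  | no-port MUL/MEM
4. ld @i5  | RAW r4
5. sll+st @i6&i7  | pair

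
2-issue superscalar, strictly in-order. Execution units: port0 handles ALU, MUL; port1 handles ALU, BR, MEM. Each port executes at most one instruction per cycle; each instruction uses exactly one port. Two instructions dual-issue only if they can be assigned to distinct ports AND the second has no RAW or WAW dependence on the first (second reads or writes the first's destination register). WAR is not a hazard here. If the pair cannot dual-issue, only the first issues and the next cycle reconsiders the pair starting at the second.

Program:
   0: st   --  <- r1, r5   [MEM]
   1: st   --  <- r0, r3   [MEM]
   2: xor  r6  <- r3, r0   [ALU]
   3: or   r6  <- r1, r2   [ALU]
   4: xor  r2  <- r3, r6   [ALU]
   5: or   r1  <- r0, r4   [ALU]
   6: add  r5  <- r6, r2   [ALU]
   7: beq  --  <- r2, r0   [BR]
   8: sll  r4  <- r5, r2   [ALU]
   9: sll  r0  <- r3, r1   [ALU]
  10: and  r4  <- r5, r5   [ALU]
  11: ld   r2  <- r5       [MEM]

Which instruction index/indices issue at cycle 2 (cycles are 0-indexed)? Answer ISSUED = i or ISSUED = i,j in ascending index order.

[0] i0  st  -- no-port MEM/MEM
[1] i1+i2  st/xor  -- 2-wide
[2] i3  or  -- RAW r6
[3] i4+i5  xor/or  -- 2-wide
[4] i6+i7  add/beq  -- 2-wide
[5] i8+i9  sll/sll  -- 2-wide
[6] i10+i11  and/ld  -- 2-wide

ISSUED = 3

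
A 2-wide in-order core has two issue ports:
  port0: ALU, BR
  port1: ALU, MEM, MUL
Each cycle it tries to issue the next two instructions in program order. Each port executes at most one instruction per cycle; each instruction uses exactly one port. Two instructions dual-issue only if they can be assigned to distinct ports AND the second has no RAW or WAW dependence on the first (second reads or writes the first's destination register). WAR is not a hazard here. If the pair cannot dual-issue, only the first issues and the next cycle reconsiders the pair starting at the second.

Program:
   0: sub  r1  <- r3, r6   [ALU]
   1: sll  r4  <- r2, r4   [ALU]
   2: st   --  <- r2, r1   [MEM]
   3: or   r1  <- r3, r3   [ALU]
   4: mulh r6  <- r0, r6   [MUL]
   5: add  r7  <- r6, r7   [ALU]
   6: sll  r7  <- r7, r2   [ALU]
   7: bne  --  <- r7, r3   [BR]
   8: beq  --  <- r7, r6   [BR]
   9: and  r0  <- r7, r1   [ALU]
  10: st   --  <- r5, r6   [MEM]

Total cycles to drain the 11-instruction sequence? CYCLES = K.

#0 head=0: sub;sll i0&i1 2-wide
#1 head=2: st;or i2&i3 2-wide
#2 head=4: mulh i4 RAW r6
#3 head=5: add i5 RAW+WAW r7
#4 head=6: sll i6 RAW r7
#5 head=7: bne i7 no-port BR/BR
#6 head=8: beq;and i8&i9 2-wide
#7 head=10: st i10 tail

CYCLES = 8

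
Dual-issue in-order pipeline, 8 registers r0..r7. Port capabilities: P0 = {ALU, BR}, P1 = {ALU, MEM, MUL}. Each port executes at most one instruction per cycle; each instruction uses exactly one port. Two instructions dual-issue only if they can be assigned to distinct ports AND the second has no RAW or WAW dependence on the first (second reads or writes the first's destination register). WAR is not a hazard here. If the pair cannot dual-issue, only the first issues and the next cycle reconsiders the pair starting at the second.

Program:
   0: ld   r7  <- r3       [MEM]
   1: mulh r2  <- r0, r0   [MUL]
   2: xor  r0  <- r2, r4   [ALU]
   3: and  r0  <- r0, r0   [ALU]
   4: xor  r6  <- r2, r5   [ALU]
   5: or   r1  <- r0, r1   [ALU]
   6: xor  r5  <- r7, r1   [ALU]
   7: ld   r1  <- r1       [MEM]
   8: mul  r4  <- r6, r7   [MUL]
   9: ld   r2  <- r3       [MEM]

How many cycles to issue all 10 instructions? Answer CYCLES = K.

  cy0 -> i0 (ld.MEM) no-port MEM/MUL
  cy1 -> i1 (mulh.MUL) RAW r2
  cy2 -> i2 (xor.ALU) RAW+WAW r0
  cy3 -> i3/i4 (and.ALU xor.ALU) dual
  cy4 -> i5 (or.ALU) RAW r1
  cy5 -> i6/i7 (xor.ALU ld.MEM) dual
  cy6 -> i8 (mul.MUL) no-port MUL/MEM
  cy7 -> i9 (ld.MEM) tail

CYCLES = 8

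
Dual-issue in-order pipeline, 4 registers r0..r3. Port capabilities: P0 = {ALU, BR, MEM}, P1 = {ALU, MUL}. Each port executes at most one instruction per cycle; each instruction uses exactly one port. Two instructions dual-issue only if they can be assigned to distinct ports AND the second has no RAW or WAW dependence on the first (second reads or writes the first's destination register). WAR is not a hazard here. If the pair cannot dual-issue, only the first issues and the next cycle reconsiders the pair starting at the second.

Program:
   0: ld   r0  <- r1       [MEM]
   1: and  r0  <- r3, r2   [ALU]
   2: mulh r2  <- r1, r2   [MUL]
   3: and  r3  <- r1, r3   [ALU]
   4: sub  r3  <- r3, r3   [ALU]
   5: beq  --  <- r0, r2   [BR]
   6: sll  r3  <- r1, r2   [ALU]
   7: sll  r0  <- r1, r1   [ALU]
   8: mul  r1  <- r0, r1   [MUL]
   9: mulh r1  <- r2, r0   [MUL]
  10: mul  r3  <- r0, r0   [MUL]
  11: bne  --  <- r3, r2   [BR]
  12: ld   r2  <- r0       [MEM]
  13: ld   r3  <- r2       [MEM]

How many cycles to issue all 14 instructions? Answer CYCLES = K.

c0: i0 ld.MEM  WAW r0
c1: i1,i2 and.ALU;mulh.MUL  dual
c2: i3 and.ALU  RAW+WAW r3
c3: i4,i5 sub.ALU;beq.BR  dual
c4: i6,i7 sll.ALU;sll.ALU  dual
c5: i8 mul.MUL  no-port MUL/MUL
c6: i9 mulh.MUL  no-port MUL/MUL
c7: i10 mul.MUL  RAW r3
c8: i11 bne.BR  no-port BR/MEM
c9: i12 ld.MEM  no-port MEM/MEM
c10: i13 ld.MEM  tail

CYCLES = 11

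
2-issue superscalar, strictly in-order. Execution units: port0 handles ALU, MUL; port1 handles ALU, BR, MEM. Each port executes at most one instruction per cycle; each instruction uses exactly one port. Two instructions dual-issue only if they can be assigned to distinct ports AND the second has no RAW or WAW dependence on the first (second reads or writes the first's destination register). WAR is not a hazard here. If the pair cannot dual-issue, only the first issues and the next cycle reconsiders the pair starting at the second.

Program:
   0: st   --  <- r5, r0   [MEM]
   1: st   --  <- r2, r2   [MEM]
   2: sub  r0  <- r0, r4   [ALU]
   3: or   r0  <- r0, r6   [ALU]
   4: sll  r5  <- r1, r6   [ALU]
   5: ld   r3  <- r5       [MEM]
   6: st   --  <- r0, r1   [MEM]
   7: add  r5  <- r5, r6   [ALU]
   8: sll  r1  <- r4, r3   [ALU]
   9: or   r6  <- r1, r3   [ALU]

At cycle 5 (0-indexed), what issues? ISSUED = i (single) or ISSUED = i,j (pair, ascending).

ISSUED = 8

  cy0 -> i0 (st) no-port MEM/MEM
  cy1 -> i1&i2 (st+sub) pair
  cy2 -> i3&i4 (or+sll) pair
  cy3 -> i5 (ld) no-port MEM/MEM
  cy4 -> i6&i7 (st+add) pair
  cy5 -> i8 (sll) RAW r1
  cy6 -> i9 (or) tail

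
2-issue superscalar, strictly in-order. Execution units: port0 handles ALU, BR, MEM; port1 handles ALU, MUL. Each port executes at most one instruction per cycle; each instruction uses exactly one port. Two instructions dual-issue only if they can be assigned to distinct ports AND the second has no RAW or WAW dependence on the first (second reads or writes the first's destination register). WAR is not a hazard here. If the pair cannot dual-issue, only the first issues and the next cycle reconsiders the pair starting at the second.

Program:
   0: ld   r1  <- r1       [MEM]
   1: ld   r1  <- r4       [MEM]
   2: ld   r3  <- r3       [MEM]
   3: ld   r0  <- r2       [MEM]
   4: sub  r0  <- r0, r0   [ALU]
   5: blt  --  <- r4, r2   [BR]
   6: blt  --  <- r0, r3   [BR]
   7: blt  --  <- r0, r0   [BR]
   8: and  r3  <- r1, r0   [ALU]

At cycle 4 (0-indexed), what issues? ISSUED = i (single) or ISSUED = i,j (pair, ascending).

c0: i0 ld  no-port MEM/MEM
c1: i1 ld  no-port MEM/MEM
c2: i2 ld  no-port MEM/MEM
c3: i3 ld  RAW+WAW r0
c4: i4/i5 sub+blt  dual
c5: i6 blt  no-port BR/BR
c6: i7/i8 blt+and  dual

ISSUED = 4,5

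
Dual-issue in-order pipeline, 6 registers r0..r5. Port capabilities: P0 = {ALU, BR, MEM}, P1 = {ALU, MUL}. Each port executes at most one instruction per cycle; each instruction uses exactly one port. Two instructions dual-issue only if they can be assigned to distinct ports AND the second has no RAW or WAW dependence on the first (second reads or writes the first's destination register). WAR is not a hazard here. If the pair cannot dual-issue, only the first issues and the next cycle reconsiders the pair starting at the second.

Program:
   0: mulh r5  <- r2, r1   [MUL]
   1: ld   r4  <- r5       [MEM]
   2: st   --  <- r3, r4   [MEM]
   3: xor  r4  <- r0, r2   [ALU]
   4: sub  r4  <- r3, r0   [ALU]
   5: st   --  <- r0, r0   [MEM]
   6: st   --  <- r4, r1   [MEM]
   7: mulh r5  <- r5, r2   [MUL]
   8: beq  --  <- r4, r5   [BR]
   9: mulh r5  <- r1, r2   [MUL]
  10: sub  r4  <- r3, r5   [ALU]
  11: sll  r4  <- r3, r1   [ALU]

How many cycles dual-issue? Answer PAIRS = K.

PAIRS = 4

  cy0 -> i0 (mulh.MUL) RAW r5
  cy1 -> i1 (ld.MEM) no-port MEM/MEM
  cy2 -> i2&i3 (st.MEM+xor.ALU) 2-wide
  cy3 -> i4&i5 (sub.ALU+st.MEM) 2-wide
  cy4 -> i6&i7 (st.MEM+mulh.MUL) 2-wide
  cy5 -> i8&i9 (beq.BR+mulh.MUL) 2-wide
  cy6 -> i10 (sub.ALU) WAW r4
  cy7 -> i11 (sll.ALU) tail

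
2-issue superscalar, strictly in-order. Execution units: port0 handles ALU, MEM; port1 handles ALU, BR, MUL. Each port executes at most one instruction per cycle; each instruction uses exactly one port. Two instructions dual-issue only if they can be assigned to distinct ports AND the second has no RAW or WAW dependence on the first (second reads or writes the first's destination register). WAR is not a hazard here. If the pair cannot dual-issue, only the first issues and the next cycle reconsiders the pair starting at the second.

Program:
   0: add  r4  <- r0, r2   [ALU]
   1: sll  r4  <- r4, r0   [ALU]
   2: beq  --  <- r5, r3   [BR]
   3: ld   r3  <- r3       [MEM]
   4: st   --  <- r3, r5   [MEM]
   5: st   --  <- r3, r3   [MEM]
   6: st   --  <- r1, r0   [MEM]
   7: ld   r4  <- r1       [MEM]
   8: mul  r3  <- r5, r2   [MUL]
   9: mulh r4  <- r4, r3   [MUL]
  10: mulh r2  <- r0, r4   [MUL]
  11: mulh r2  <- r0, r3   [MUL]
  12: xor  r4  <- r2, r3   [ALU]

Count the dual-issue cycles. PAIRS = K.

PAIRS = 2

[0] i0  add.ALU  -- RAW+WAW r4
[1] i1,i2  sll.ALU/beq.BR  -- pair
[2] i3  ld.MEM  -- no-port MEM/MEM
[3] i4  st.MEM  -- no-port MEM/MEM
[4] i5  st.MEM  -- no-port MEM/MEM
[5] i6  st.MEM  -- no-port MEM/MEM
[6] i7,i8  ld.MEM/mul.MUL  -- pair
[7] i9  mulh.MUL  -- no-port MUL/MUL
[8] i10  mulh.MUL  -- no-port MUL/MUL
[9] i11  mulh.MUL  -- RAW r2
[10] i12  xor.ALU  -- tail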